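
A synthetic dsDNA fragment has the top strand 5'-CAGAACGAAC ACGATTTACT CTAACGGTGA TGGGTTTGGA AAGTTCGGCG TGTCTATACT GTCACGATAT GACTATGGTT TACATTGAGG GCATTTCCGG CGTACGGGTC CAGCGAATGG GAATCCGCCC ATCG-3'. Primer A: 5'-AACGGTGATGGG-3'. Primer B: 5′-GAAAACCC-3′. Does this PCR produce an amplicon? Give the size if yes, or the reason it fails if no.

No product — primer B has no binding site in the template.

Primer B (GAAAACCC) does not match the top strand, and its reverse complement GGGTTTTC does not match either.
With no annealing site for primer B, no amplification occurs.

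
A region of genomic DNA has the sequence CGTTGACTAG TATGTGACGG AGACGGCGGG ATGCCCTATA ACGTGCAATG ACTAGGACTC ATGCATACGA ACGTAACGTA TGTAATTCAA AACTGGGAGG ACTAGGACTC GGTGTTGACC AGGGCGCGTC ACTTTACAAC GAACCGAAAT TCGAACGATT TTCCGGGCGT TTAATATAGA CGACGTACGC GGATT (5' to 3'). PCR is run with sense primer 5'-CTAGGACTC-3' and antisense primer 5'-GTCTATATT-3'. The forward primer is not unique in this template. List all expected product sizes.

130 bp, 80 bp

The forward primer CTAGGACTC matches the top strand at positions 52–60, 102–110.
The reverse primer's reverse complement is AATATAGAC, matching at positions 173–181.
Each forward site pairs with the reverse site to give a product ending at position 181: sizes 130, 80 bp.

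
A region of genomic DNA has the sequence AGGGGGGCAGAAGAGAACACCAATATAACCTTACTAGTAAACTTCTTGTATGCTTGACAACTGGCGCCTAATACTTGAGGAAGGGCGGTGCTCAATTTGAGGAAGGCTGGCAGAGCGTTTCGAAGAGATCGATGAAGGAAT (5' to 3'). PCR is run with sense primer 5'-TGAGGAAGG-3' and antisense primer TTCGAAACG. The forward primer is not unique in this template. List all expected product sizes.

49 bp, 27 bp

The forward primer TGAGGAAGG matches the top strand at positions 76–84, 98–106.
The reverse primer's reverse complement is CGTTTCGAA, matching at positions 116–124.
Each forward site pairs with the reverse site to give a product ending at position 124: sizes 49, 27 bp.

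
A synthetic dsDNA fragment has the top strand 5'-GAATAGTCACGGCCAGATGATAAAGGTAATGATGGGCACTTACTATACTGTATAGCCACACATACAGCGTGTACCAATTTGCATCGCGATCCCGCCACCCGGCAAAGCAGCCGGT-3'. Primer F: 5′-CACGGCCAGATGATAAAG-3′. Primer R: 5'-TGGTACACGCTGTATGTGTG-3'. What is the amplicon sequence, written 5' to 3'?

The forward primer matches the template at positions 8–25.
Taking the reverse complement of TGGTACACGCTGTATGTGTG gives CACACATACAGCGTGTACCA, found at positions 57–76 on the template; the primer anneals here to the top strand with its 3' end pointing upstream.
The product is the template from position 8 through 76 (69 bp).

5'-CACGGCCAGATGATAAAGGTAATGATGGGCACTTACTATACTGTATAGCCACACATACAGCGTGTACCA-3'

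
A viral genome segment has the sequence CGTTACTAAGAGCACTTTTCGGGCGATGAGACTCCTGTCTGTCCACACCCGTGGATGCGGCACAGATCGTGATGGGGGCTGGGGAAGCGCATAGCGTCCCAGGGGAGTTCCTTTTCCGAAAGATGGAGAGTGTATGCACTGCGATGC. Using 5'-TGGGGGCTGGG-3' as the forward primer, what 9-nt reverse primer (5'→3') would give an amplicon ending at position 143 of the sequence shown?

5'-CGCAGTGCA-3'

The forward primer binds at positions 73–83; the product's 3' end on the top strand is position 143.
The reverse primer anneals to the top strand over positions 135–143, i.e. to TGCACTGCG.
Its sequence written 5'→3' is the reverse complement: CGCAGTGCA.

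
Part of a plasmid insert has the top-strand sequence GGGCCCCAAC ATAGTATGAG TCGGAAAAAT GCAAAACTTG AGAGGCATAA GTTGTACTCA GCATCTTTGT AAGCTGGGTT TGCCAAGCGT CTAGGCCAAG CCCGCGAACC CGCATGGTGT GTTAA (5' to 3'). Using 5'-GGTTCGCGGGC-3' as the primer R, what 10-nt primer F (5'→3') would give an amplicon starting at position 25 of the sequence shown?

5'-AAAAATGCAA-3'

The reverse primer's reverse complement GCCCGCGAACC matches the template at positions 100–110; the product starts at position 25.
The forward primer is identical to the top strand over positions 25–34: AAAAATGCAA.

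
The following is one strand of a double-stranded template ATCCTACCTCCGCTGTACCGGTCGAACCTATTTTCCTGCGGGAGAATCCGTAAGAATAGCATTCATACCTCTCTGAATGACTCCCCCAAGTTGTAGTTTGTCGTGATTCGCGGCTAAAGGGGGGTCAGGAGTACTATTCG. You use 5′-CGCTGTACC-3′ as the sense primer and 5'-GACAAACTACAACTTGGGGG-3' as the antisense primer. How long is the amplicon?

Forward primer CGCTGTACC is found on the top strand at positions 11–19.
Taking the reverse complement of GACAAACTACAACTTGGGGG gives CCCCCAAGTTGTAGTTTGTC, found at positions 83–102 on the template; the primer anneals here to the top strand with its 3' end pointing upstream.
The product runs from position 11 to position 102, so its length is 102 − 11 + 1 = 92 bp.

92 bp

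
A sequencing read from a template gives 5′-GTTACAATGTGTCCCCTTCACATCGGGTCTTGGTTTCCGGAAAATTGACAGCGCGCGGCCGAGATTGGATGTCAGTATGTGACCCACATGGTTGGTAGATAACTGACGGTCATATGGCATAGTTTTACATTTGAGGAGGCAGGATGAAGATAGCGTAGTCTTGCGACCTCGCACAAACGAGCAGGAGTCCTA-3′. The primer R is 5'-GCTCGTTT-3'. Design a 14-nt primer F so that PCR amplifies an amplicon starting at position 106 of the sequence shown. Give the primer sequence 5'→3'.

The reverse primer's reverse complement AAACGAGC matches the template at positions 175–182; the product starts at position 106.
The forward primer is identical to the top strand over positions 106–119: ACGGTCATATGGCA.

5'-ACGGTCATATGGCA-3'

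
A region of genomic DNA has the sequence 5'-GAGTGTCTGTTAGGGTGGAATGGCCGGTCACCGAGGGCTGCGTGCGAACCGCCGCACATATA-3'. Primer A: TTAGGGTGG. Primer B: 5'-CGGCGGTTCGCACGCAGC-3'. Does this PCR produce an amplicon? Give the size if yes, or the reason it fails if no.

Yes — a 45 bp product.

Primer A (TTAGGGTGG) matches the top strand at positions 10–18; it acts as a forward primer.
Primer B's reverse complement is GCTGCGTGCGAACCGCCG, matching the top strand at positions 37–54; it acts as a reverse primer.
The 3' ends face each other across positions 10–54, giving a 45 bp product.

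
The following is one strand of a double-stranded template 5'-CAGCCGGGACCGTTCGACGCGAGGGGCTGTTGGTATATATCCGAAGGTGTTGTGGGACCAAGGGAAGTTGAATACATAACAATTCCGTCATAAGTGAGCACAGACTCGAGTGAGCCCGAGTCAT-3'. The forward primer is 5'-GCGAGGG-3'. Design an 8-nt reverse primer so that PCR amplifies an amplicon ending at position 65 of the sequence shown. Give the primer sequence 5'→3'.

5'-TCCCTTGG-3'

The forward primer binds at positions 19–25; the product's 3' end on the top strand is position 65.
The reverse primer anneals to the top strand over positions 58–65, i.e. to CCAAGGGA.
Its sequence written 5'→3' is the reverse complement: TCCCTTGG.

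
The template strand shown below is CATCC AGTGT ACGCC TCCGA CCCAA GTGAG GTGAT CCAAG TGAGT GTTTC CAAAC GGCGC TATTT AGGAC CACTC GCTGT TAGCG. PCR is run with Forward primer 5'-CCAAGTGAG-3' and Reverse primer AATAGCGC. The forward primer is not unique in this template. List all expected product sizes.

43 bp, 29 bp

The forward primer CCAAGTGAG matches the top strand at positions 22–30, 36–44.
The reverse primer's reverse complement is GCGCTATT, matching at positions 57–64.
Each forward site pairs with the reverse site to give a product ending at position 64: sizes 43, 29 bp.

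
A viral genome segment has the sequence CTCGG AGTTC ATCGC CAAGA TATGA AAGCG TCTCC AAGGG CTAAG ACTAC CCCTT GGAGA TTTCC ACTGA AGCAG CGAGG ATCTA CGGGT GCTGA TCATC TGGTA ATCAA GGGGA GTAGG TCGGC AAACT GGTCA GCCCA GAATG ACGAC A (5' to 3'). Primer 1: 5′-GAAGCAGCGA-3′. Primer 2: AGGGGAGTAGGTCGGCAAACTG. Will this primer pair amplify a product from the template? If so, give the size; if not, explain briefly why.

No product — both primers anneal to the same strand and extend in the same direction.

Primer 1 (GAAGCAGCGA) matches the top strand at positions 69–78 (3' end points downstream).
Primer 2 (AGGGGAGTAGGTCGGCAAACTG) also matches the top strand directly, at positions 110–131 — its reverse complement CAGTTTGCCGACCTACTCCCCT is not present.
Both primers anneal to the bottom strand with 3' ends pointing the same way, so neither can prime synthesis back toward the other.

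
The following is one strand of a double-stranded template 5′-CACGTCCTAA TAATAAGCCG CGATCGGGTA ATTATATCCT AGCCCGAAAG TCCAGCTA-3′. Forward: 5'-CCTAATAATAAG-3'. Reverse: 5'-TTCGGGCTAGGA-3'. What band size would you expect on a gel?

The forward primer matches the template at positions 6–17.
The reverse primer's reverse complement is TCCTAGCCCGAA, which matches the template at positions 37–48.
Product length = (reverse-primer end) − (forward-primer start) + 1 = 48 − 6 + 1 = 43 bp.

43 bp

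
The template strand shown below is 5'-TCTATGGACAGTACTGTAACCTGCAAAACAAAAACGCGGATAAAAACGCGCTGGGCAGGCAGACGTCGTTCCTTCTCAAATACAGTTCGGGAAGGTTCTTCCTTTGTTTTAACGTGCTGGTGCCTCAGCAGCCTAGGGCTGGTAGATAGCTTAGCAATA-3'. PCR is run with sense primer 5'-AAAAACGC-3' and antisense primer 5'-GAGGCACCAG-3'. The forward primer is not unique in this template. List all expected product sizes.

97 bp, 85 bp

The forward primer AAAAACGC matches the top strand at positions 30–37, 42–49.
The reverse primer's reverse complement is CTGGTGCCTC, matching at positions 117–126.
Each forward site pairs with the reverse site to give a product ending at position 126: sizes 97, 85 bp.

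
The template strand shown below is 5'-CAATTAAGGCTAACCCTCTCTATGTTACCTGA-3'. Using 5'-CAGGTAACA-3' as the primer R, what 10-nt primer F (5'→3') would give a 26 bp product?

The reverse primer's reverse complement TGTTACCTG matches the template at positions 23–31, so the product ends at position 31.
A 26 bp product then starts at position 31 − 26 + 1 = 6.
The forward primer is identical to the top strand there: AAGGCTAACC.

5'-AAGGCTAACC-3'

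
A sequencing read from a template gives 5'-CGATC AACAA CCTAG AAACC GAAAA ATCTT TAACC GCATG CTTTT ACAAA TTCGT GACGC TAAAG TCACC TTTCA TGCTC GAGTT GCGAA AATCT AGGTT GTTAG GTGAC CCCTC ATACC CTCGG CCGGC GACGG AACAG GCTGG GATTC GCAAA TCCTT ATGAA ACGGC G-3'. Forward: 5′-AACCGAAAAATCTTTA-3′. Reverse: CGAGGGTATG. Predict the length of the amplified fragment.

The forward primer matches the template at positions 17–32.
Reverse complement of the reverse primer: CATACCCTCG. This occurs on the top strand at positions 115–124.
Product length = (reverse-primer end) − (forward-primer start) + 1 = 124 − 17 + 1 = 108 bp.

108 bp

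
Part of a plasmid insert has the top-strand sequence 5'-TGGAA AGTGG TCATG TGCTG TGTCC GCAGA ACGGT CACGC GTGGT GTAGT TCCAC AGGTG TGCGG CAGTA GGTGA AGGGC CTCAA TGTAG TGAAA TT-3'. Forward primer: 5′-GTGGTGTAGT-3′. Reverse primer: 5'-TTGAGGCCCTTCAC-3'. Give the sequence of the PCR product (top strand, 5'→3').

Forward primer GTGGTGTAGT is found on the top strand at positions 41–50.
Reverse complement of the reverse primer: GTGAAGGGCCTCAA. This occurs on the top strand at positions 72–85.
The product is the template from position 41 through 85 (45 bp).

5'-GTGGTGTAGTTCCACAGGTGTGCGGCAGTAGGTGAAGGGCCTCAA-3'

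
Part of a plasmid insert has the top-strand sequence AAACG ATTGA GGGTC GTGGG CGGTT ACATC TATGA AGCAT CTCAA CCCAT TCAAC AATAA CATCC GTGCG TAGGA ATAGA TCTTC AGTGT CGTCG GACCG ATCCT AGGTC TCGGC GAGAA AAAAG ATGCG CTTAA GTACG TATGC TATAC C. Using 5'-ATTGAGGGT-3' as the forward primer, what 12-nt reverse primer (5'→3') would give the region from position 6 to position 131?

The product's 3' end on the top strand is position 131.
The reverse primer anneals to the top strand over positions 120–131, i.e. to AAAAAGATGCGC.
Its sequence written 5'→3' is the reverse complement: GCGCATCTTTTT.

5'-GCGCATCTTTTT-3'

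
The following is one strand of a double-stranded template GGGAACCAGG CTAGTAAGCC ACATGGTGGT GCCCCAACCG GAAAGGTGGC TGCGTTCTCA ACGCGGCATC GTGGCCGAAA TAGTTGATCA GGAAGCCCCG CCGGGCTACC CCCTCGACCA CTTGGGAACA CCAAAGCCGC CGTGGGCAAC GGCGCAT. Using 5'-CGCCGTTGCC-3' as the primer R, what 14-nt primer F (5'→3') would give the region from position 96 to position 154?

The reverse primer's reverse complement GGCAACGGCG matches the template at positions 145–154; the product starts at position 96.
The forward primer is identical to the top strand over positions 96–109: CCCCGCCGGGCTAC.

5'-CCCCGCCGGGCTAC-3'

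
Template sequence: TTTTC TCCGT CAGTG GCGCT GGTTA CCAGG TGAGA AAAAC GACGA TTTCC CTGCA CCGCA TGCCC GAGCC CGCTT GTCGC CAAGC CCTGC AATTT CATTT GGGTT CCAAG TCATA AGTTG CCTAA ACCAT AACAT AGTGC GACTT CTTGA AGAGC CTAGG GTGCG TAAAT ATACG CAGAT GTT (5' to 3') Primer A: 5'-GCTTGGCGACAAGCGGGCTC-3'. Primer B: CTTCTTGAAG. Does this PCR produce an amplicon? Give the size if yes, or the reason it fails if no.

No product — the primers' 3' ends point away from each other.

Primer A (GCTTGGCGACAAGCGGGCTC) has reverse complement GAGCCCGCTTGTCGCCAAGC, which matches the top strand at positions 66–85; primer A anneals to the top strand there with its 3' end pointing upstream toward position 66.
Primer B (CTTCTTGAAG) matches the top strand directly at positions 143–152; it anneals to the bottom strand with its 3' end pointing downstream toward position 152.
The 3' ends diverge (primer A extends toward position 1, primer B toward position 183), so the primers never converge on a shared product.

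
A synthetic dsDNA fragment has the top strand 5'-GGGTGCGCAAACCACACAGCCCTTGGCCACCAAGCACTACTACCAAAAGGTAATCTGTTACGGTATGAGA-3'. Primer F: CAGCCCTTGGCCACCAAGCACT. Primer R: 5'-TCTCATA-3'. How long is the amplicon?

The forward primer matches the template at positions 17–38.
Taking the reverse complement of TCTCATA gives TATGAGA, found at positions 64–70 on the template; the primer anneals here to the top strand with its 3' end pointing upstream.
Product length = (reverse-primer end) − (forward-primer start) + 1 = 70 − 17 + 1 = 54 bp.

54 bp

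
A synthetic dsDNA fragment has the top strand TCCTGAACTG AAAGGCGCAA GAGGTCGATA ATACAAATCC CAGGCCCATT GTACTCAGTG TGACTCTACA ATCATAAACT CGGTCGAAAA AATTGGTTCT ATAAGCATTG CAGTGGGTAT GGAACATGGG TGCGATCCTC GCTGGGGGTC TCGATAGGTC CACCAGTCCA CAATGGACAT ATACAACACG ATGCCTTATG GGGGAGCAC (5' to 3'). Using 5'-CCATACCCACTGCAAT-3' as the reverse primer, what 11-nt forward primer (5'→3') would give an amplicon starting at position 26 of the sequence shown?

5'-CGATAATACAA-3'

The reverse primer's reverse complement ATTGCAGTGGGTATGG matches the template at positions 107–122; the product starts at position 26.
The forward primer is identical to the top strand over positions 26–36: CGATAATACAA.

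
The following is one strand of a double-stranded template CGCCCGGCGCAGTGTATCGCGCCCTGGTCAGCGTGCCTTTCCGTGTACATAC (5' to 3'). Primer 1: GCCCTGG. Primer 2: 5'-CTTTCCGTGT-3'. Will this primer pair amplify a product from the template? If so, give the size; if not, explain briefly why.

No product — both primers anneal to the same strand and extend in the same direction.

Primer 1 (GCCCTGG) matches the top strand at positions 21–27 (3' end points downstream).
Primer 2 (CTTTCCGTGT) also matches the top strand directly, at positions 37–46 — its reverse complement ACACGGAAAG is not present.
Both primers anneal to the bottom strand with 3' ends pointing the same way, so neither can prime synthesis back toward the other.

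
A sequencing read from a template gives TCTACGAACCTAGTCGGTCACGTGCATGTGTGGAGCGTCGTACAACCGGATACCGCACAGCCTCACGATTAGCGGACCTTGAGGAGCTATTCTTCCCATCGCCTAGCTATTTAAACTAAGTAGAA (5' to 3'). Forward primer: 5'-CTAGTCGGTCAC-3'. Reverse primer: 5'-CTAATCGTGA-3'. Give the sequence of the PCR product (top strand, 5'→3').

5'-CTAGTCGGTCACGTGCATGTGTGGAGCGTCGTACAACCGGATACCGCACAGCCTCACGATTAG-3'

The forward primer matches the template at positions 10–21.
The reverse primer's reverse complement is TCACGATTAG, which matches the template at positions 63–72.
The product is the template from position 10 through 72 (63 bp).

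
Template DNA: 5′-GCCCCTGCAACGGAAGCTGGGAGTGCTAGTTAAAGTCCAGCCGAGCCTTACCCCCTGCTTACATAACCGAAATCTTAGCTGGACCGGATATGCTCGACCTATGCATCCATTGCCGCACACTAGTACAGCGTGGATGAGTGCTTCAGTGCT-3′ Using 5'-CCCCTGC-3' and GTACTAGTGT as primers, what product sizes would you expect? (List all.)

125 bp, 75 bp

The forward primer CCCCTGC matches the top strand at positions 2–8, 52–58.
The reverse primer's reverse complement is ACACTAGTAC, matching at positions 117–126.
Each forward site pairs with the reverse site to give a product ending at position 126: sizes 125, 75 bp.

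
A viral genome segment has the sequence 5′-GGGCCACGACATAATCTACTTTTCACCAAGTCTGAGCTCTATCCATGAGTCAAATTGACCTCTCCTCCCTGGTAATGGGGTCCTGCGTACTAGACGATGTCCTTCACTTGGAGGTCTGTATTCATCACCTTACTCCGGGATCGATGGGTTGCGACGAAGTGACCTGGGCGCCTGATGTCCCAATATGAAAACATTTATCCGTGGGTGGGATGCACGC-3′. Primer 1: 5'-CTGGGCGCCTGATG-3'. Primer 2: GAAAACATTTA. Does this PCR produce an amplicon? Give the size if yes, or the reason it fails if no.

No product — both primers anneal to the same strand and extend in the same direction.

Primer 1 (CTGGGCGCCTGATG) matches the top strand at positions 164–177 (3' end points downstream).
Primer 2 (GAAAACATTTA) also matches the top strand directly, at positions 187–197 — its reverse complement TAAATGTTTTC is not present.
Both primers anneal to the bottom strand with 3' ends pointing the same way, so neither can prime synthesis back toward the other.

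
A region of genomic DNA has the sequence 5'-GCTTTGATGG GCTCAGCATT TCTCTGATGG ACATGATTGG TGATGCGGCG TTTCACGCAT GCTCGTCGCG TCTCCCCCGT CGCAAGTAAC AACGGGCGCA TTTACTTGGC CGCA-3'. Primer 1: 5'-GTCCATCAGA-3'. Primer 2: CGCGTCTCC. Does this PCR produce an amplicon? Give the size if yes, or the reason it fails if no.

No product — the primers' 3' ends point away from each other.

Primer 1 (GTCCATCAGA) has reverse complement TCTGATGGAC, which matches the top strand at positions 23–32; primer 1 anneals to the top strand there with its 3' end pointing upstream toward position 23.
Primer 2 (CGCGTCTCC) matches the top strand directly at positions 67–75; it anneals to the bottom strand with its 3' end pointing downstream toward position 75.
The 3' ends diverge (primer 1 extends toward position 1, primer 2 toward position 114), so the primers never converge on a shared product.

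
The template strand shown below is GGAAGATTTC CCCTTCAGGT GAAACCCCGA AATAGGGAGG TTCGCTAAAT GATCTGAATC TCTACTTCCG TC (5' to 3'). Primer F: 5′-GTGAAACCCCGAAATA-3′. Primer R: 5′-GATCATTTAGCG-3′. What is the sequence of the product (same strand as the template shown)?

Scanning the template, GTGAAACCCCGAAATA occurs at positions 19–34; this primer anneals to the bottom strand there with its 3' end pointing downstream.
The reverse primer's reverse complement is CGCTAAATGATC, which matches the template at positions 43–54.
The product is the template from position 19 through 54 (36 bp).

5'-GTGAAACCCCGAAATAGGGAGGTTCGCTAAATGATC-3'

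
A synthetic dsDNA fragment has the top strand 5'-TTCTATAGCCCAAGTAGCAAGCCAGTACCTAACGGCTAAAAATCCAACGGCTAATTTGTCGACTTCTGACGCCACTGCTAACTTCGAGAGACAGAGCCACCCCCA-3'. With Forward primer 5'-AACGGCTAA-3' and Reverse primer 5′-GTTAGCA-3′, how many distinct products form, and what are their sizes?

Two products: 52 bp, 37 bp

The forward primer AACGGCTAA matches the top strand at positions 31–39, 46–54.
The reverse primer's reverse complement is TGCTAAC, matching at positions 76–82.
Each forward site pairs with the reverse site to give a product ending at position 82: sizes 52, 37 bp.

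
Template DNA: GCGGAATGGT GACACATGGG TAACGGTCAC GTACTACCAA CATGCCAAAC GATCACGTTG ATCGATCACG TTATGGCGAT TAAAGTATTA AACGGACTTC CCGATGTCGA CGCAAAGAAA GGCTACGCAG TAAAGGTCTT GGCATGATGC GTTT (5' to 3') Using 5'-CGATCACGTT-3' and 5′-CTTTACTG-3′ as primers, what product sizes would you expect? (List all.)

86 bp, 73 bp

The forward primer CGATCACGTT matches the top strand at positions 50–59, 63–72.
The reverse primer's reverse complement is CAGTAAAG, matching at positions 128–135.
Each forward site pairs with the reverse site to give a product ending at position 135: sizes 86, 73 bp.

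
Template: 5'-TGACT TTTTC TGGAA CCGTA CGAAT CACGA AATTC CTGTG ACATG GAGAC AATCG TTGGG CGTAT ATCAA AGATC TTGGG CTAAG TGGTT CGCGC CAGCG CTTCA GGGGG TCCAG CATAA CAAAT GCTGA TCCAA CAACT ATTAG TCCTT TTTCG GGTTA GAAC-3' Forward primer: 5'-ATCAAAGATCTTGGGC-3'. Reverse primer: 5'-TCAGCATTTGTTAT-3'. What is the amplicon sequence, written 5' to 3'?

Scanning the template, ATCAAAGATCTTGGGC occurs at positions 66–81; this primer anneals to the bottom strand there with its 3' end pointing downstream.
Reverse complement of the reverse primer: ATAACAAATGCTGA. This occurs on the top strand at positions 117–130.
The product is the template from position 66 through 130 (65 bp).

5'-ATCAAAGATCTTGGGCTAAGTGGTTCGCGCCAGCGCTTCAGGGGGTCCAGCATAACAAATGCTGA-3'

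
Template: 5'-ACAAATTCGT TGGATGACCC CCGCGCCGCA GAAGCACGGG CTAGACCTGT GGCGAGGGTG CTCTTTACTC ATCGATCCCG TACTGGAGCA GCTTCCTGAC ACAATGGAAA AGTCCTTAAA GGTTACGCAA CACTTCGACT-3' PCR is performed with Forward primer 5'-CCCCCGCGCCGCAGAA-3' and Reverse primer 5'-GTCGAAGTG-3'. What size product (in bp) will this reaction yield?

Forward primer CCCCCGCGCCGCAGAA is found on the top strand at positions 18–33.
Reverse complement of the reverse primer: CACTTCGAC. This occurs on the top strand at positions 131–139.
Product length = (reverse-primer end) − (forward-primer start) + 1 = 139 − 18 + 1 = 122 bp.

122 bp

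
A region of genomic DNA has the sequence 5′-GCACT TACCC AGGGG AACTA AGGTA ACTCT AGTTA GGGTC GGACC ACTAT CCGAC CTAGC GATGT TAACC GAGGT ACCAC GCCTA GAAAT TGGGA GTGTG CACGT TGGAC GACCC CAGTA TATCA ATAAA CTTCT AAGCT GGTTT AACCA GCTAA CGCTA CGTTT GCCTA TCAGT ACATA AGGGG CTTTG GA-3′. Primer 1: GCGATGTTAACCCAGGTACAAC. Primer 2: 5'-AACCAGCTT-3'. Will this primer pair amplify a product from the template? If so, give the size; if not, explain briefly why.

No product — primer 1 has no binding site in the template.

Primer 1 (GCGATGTTAACCCAGGTACAAC) does not match the top strand, and its reverse complement GTTGTACCTGGGTTAACATCGC does not match either.
With no annealing site for primer 1, no amplification occurs.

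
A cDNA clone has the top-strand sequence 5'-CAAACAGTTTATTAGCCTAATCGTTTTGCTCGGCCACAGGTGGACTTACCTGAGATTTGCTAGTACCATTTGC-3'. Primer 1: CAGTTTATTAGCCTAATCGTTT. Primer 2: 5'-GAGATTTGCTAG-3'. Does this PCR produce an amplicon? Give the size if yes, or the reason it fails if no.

Primer 1 (CAGTTTATTAGCCTAATCGTTT) matches the top strand at positions 5–26 (3' end points downstream).
Primer 2 (GAGATTTGCTAG) also matches the top strand directly, at positions 52–63 — its reverse complement CTAGCAAATCTC is not present.
Both primers anneal to the bottom strand with 3' ends pointing the same way, so neither can prime synthesis back toward the other.

No product — both primers anneal to the same strand and extend in the same direction.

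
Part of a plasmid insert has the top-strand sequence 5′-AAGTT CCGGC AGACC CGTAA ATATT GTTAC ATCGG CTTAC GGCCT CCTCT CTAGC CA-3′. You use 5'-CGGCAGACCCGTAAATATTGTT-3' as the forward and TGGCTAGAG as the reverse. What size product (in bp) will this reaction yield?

The forward primer matches the template at positions 7–28.
The reverse primer's reverse complement is CTCTAGCCA, which matches the template at positions 49–57.
Amplicon spans positions 7–57: 51 bp.

51 bp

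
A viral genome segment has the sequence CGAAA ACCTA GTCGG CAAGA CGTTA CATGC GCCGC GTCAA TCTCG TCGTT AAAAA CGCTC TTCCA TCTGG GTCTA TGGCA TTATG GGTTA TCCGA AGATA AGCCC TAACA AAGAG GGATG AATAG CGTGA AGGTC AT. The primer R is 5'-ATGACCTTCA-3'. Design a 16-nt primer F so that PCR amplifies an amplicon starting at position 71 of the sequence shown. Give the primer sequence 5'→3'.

5'-GTCTATGGCATTATGG-3'

The reverse primer's reverse complement TGAAGGTCAT matches the template at positions 128–137; the product starts at position 71.
The forward primer is identical to the top strand over positions 71–86: GTCTATGGCATTATGG.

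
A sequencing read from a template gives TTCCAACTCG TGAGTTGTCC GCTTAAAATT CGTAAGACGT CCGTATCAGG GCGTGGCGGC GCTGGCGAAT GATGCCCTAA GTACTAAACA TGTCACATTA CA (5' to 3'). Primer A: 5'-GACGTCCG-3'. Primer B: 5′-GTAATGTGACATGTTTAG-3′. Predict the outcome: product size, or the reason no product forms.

Primer A (GACGTCCG) matches the top strand at positions 36–43; it acts as a forward primer.
Primer B's reverse complement is CTAAACATGTCACATTAC, matching the top strand at positions 84–101; it acts as a reverse primer.
The 3' ends face each other across positions 36–101, giving a 66 bp product.

Yes — a 66 bp product.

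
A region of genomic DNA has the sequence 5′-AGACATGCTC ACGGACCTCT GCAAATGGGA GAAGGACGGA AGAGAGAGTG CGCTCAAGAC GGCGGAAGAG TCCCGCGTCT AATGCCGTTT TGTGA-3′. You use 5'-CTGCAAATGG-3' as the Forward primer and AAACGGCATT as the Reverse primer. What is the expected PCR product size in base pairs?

Forward primer CTGCAAATGG is found on the top strand at positions 19–28.
Reverse complement of the reverse primer: AATGCCGTTT. This occurs on the top strand at positions 81–90.
The product runs from position 19 to position 90, so its length is 90 − 19 + 1 = 72 bp.

72 bp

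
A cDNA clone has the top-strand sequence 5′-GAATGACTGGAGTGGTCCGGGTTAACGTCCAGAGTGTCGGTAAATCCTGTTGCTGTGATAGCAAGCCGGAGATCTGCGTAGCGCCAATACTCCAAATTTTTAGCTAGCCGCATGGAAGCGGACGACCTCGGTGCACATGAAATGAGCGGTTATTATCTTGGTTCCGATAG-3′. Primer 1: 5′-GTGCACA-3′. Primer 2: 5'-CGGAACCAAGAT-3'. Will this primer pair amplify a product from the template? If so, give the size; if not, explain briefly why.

Yes — a 36 bp product.

Primer 1 (GTGCACA) matches the top strand at positions 131–137; it acts as a forward primer.
Primer 2's reverse complement is ATCTTGGTTCCG, matching the top strand at positions 155–166; it acts as a reverse primer.
The 3' ends face each other across positions 131–166, giving a 36 bp product.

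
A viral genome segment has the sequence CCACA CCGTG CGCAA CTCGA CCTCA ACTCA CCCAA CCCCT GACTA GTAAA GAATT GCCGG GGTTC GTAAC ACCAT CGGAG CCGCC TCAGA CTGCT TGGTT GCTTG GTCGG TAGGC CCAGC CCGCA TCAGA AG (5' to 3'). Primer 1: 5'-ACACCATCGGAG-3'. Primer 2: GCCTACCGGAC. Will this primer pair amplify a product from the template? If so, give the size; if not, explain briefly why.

No product — primer 2 has no binding site in the template.

Primer 2 (GCCTACCGGAC) does not match the top strand, and its reverse complement GTCCGGTAGGC does not match either.
With no annealing site for primer 2, no amplification occurs.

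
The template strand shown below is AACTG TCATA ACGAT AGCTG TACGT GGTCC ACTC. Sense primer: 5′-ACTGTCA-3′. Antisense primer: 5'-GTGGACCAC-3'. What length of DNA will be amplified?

31 bp

Forward primer ACTGTCA is found on the top strand at positions 2–8.
The reverse primer's reverse complement is GTGGTCCAC, which matches the template at positions 24–32.
Amplicon spans positions 2–32: 31 bp.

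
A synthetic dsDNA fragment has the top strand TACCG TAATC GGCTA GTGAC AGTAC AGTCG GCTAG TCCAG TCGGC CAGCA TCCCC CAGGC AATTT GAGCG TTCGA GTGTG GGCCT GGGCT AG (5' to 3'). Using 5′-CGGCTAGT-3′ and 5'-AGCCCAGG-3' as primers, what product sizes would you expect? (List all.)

81 bp, 62 bp

The forward primer CGGCTAGT matches the top strand at positions 10–17, 29–36.
The reverse primer's reverse complement is CCTGGGCT, matching at positions 83–90.
Each forward site pairs with the reverse site to give a product ending at position 90: sizes 81, 62 bp.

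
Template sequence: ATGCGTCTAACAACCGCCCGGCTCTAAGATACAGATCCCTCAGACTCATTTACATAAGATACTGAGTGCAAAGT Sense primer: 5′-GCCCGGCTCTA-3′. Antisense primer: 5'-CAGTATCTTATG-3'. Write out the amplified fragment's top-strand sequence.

5'-GCCCGGCTCTAAGATACAGATCCCTCAGACTCATTTACATAAGATACTG-3'

The forward primer matches the template at positions 16–26.
Reverse complement of the reverse primer: CATAAGATACTG. This occurs on the top strand at positions 53–64.
The product is the template from position 16 through 64 (49 bp).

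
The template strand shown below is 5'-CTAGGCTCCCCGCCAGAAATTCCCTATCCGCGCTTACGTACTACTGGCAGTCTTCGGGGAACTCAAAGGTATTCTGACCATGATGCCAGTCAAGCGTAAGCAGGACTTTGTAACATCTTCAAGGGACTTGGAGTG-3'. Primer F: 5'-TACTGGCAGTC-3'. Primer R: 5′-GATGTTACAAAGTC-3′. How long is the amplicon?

Forward primer TACTGGCAGTC is found on the top strand at positions 42–52.
Taking the reverse complement of GATGTTACAAAGTC gives GACTTTGTAACATC, found at positions 104–117 on the template; the primer anneals here to the top strand with its 3' end pointing upstream.
Product length = (reverse-primer end) − (forward-primer start) + 1 = 117 − 42 + 1 = 76 bp.

76 bp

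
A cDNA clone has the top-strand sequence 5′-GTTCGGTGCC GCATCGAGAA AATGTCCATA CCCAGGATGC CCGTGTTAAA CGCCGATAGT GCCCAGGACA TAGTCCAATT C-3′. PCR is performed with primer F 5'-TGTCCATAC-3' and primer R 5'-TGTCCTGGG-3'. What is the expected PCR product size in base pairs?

48 bp

Forward primer TGTCCATAC is found on the top strand at positions 23–31.
Reverse complement of the reverse primer: CCCAGGACA. This occurs on the top strand at positions 62–70.
Product length = (reverse-primer end) − (forward-primer start) + 1 = 70 − 23 + 1 = 48 bp.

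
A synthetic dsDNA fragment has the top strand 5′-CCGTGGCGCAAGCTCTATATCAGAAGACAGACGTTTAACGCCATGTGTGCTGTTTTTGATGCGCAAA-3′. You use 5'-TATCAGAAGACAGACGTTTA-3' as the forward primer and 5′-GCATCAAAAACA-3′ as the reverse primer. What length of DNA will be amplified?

Scanning the template, TATCAGAAGACAGACGTTTA occurs at positions 18–37; this primer anneals to the bottom strand there with its 3' end pointing downstream.
The reverse primer's reverse complement is TGTTTTTGATGC, which matches the template at positions 51–62.
Product length = (reverse-primer end) − (forward-primer start) + 1 = 62 − 18 + 1 = 45 bp.

45 bp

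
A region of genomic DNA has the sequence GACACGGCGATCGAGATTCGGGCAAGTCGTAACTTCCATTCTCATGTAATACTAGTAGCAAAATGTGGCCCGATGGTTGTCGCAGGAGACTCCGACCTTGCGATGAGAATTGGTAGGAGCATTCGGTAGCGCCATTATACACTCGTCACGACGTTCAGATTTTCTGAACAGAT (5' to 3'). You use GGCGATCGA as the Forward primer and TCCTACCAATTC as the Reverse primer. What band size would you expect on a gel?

Scanning the template, GGCGATCGA occurs at positions 6–14; this primer anneals to the bottom strand there with its 3' end pointing downstream.
The reverse primer's reverse complement is GAATTGGTAGGA, which matches the template at positions 107–118.
Product length = (reverse-primer end) − (forward-primer start) + 1 = 118 − 6 + 1 = 113 bp.

113 bp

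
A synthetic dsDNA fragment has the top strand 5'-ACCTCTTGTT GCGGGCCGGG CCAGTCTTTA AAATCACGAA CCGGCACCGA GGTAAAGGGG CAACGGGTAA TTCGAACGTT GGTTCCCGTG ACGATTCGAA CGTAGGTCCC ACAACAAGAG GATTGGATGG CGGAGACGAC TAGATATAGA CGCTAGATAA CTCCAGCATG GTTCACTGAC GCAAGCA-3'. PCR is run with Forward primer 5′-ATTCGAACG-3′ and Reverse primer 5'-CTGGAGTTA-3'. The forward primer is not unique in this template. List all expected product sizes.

97 bp, 73 bp

The forward primer ATTCGAACG matches the top strand at positions 70–78, 94–102.
The reverse primer's reverse complement is TAACTCCAG, matching at positions 158–166.
Each forward site pairs with the reverse site to give a product ending at position 166: sizes 97, 73 bp.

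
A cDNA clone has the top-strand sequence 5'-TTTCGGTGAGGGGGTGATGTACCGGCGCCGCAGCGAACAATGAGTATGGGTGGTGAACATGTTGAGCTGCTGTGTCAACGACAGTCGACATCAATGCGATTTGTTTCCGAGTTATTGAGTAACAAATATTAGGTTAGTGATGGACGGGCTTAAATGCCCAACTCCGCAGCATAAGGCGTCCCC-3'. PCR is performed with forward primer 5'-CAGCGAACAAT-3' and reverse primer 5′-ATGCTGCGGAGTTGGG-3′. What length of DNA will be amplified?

142 bp

Scanning the template, CAGCGAACAAT occurs at positions 31–41; this primer anneals to the bottom strand there with its 3' end pointing downstream.
Taking the reverse complement of ATGCTGCGGAGTTGGG gives CCCAACTCCGCAGCAT, found at positions 157–172 on the template; the primer anneals here to the top strand with its 3' end pointing upstream.
The product runs from position 31 to position 172, so its length is 172 − 31 + 1 = 142 bp.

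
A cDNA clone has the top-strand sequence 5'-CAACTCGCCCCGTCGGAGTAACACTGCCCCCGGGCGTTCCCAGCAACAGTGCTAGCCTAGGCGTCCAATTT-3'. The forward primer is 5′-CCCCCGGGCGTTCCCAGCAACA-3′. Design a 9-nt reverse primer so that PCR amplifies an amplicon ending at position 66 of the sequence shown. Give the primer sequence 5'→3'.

5'-GGACGCCTA-3'

The forward primer binds at positions 27–48; the product's 3' end on the top strand is position 66.
The reverse primer anneals to the top strand over positions 58–66, i.e. to TAGGCGTCC.
Its sequence written 5'→3' is the reverse complement: GGACGCCTA.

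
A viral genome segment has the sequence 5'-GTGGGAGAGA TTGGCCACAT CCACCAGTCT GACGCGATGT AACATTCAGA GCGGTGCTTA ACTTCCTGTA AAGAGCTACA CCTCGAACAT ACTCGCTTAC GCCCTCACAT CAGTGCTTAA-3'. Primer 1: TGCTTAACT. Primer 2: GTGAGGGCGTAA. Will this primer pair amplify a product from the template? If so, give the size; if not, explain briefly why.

Yes — a 54 bp product.

Primer 1 (TGCTTAACT) matches the top strand at positions 55–63; it acts as a forward primer.
Primer 2's reverse complement is TTACGCCCTCAC, matching the top strand at positions 97–108; it acts as a reverse primer.
The 3' ends face each other across positions 55–108, giving a 54 bp product.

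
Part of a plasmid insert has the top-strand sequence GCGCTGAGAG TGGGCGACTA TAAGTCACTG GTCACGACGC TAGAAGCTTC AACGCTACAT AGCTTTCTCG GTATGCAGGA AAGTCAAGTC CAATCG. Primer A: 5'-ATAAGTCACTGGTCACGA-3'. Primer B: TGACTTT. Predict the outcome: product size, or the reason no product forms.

Yes — a 67 bp product.

Primer A (ATAAGTCACTGGTCACGA) matches the top strand at positions 20–37; it acts as a forward primer.
Primer B's reverse complement is AAAGTCA, matching the top strand at positions 80–86; it acts as a reverse primer.
The 3' ends face each other across positions 20–86, giving a 67 bp product.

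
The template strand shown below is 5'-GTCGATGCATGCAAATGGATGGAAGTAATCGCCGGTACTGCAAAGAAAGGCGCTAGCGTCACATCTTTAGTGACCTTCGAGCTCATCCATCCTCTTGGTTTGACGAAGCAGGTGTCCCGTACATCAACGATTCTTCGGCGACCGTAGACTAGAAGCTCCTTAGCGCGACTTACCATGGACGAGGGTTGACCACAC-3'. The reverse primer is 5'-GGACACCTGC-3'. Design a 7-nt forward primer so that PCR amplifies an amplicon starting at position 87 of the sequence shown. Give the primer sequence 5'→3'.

The reverse primer's reverse complement GCAGGTGTCC matches the template at positions 108–117; the product starts at position 87.
The forward primer is identical to the top strand over positions 87–93: CCATCCT.

5'-CCATCCT-3'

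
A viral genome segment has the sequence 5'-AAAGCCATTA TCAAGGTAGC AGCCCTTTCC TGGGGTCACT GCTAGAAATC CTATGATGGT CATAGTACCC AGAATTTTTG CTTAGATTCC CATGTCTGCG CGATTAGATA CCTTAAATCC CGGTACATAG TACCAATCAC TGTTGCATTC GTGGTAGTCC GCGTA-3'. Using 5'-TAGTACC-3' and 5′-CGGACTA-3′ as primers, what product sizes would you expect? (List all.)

The forward primer TAGTACC matches the top strand at positions 63–69, 128–134.
The reverse primer's reverse complement is TAGTCCG, matching at positions 155–161.
Each forward site pairs with the reverse site to give a product ending at position 161: sizes 99, 34 bp.

99 bp, 34 bp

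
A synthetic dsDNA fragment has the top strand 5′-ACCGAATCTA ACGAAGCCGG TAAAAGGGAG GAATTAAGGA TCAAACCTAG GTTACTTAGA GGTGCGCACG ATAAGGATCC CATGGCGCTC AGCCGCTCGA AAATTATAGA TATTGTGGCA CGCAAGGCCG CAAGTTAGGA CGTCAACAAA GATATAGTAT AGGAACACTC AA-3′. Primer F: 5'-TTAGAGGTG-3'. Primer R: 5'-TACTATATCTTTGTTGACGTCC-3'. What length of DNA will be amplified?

Forward primer TTAGAGGTG is found on the top strand at positions 56–64.
The reverse primer's reverse complement is GGACGTCAACAAAGATATAGTA, which matches the template at positions 138–159.
The product runs from position 56 to position 159, so its length is 159 − 56 + 1 = 104 bp.

104 bp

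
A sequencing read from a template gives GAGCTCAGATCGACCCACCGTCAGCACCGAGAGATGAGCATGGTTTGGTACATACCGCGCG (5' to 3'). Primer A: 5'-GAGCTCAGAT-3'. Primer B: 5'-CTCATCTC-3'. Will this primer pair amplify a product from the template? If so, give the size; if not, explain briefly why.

Primer A (GAGCTCAGAT) matches the top strand at positions 1–10; it acts as a forward primer.
Primer B's reverse complement is GAGATGAG, matching the top strand at positions 31–38; it acts as a reverse primer.
The 3' ends face each other across positions 1–38, giving a 38 bp product.

Yes — a 38 bp product.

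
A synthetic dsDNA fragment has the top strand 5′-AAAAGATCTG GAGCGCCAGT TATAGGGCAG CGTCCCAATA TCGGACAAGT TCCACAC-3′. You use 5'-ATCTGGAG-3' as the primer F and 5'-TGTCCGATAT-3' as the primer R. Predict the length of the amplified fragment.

Scanning the template, ATCTGGAG occurs at positions 6–13; this primer anneals to the bottom strand there with its 3' end pointing downstream.
The reverse primer's reverse complement is ATATCGGACA, which matches the template at positions 38–47.
The product runs from position 6 to position 47, so its length is 47 − 6 + 1 = 42 bp.

42 bp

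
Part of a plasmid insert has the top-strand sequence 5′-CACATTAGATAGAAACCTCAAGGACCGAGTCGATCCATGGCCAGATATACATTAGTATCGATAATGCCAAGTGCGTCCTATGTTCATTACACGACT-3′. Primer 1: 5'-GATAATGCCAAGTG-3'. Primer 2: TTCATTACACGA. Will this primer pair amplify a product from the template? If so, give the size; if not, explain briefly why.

Primer 1 (GATAATGCCAAGTG) matches the top strand at positions 60–73 (3' end points downstream).
Primer 2 (TTCATTACACGA) also matches the top strand directly, at positions 83–94 — its reverse complement TCGTGTAATGAA is not present.
Both primers anneal to the bottom strand with 3' ends pointing the same way, so neither can prime synthesis back toward the other.

No product — both primers anneal to the same strand and extend in the same direction.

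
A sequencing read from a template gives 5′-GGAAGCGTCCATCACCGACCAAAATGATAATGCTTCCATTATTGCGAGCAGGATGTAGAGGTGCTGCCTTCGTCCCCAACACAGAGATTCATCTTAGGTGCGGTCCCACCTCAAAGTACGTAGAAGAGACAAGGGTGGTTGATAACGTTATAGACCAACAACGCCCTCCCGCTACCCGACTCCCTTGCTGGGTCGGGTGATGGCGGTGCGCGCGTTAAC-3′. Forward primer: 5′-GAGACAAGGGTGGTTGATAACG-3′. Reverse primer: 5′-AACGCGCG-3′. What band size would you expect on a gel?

Scanning the template, GAGACAAGGGTGGTTGATAACG occurs at positions 126–147; this primer anneals to the bottom strand there with its 3' end pointing downstream.
Reverse complement of the reverse primer: CGCGCGTT. This occurs on the top strand at positions 209–216.
Amplicon spans positions 126–216: 91 bp.

91 bp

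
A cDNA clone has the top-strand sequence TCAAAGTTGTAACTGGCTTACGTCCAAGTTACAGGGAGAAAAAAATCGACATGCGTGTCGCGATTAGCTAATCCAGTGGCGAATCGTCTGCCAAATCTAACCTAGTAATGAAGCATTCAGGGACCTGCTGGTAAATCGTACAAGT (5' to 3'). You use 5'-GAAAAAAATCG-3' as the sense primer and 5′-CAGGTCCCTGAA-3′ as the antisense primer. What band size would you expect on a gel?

90 bp

Scanning the template, GAAAAAAATCG occurs at positions 38–48; this primer anneals to the bottom strand there with its 3' end pointing downstream.
The reverse primer's reverse complement is TTCAGGGACCTG, which matches the template at positions 116–127.
Product length = (reverse-primer end) − (forward-primer start) + 1 = 127 − 38 + 1 = 90 bp.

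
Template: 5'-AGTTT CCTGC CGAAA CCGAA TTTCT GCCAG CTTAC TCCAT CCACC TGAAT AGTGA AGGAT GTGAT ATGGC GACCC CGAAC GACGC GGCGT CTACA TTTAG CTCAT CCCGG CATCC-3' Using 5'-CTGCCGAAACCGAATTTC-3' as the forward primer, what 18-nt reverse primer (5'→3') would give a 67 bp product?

The forward primer binds at positions 7–24, so a 67 bp product ends at position 7 + 67 − 1 = 73.
The reverse primer anneals to the top strand over positions 56–73, i.e. to AGGATGTGATATGGCGAC.
Its sequence written 5'→3' is the reverse complement: GTCGCCATATCACATCCT.

5'-GTCGCCATATCACATCCT-3'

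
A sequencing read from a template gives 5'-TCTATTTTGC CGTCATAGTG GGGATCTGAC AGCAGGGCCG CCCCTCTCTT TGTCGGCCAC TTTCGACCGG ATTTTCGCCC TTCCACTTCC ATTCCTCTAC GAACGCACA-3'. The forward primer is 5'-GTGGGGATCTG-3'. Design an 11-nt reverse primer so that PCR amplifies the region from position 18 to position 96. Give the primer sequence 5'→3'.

5'-AGGAATGGAAG-3'

The product's 3' end on the top strand is position 96.
The reverse primer anneals to the top strand over positions 86–96, i.e. to CTTCCATTCCT.
Its sequence written 5'→3' is the reverse complement: AGGAATGGAAG.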